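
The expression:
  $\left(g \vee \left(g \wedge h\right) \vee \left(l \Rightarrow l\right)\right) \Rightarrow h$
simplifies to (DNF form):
$h$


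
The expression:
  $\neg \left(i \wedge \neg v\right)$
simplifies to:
$v \vee \neg i$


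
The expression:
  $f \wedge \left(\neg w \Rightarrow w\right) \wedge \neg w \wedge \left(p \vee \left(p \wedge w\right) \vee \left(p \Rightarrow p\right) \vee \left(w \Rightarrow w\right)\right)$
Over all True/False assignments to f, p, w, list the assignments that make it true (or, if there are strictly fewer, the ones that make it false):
is never true.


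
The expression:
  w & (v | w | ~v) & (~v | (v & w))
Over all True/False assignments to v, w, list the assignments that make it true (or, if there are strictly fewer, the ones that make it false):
is true only for:
  v=False, w=True;
  v=True, w=True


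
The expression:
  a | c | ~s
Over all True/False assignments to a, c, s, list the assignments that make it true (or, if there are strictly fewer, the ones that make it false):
is false only for:
  a=False, c=False, s=True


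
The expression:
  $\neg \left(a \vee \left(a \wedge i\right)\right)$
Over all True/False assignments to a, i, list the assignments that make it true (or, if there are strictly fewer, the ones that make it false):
is true only for:
  a=False, i=False;
  a=False, i=True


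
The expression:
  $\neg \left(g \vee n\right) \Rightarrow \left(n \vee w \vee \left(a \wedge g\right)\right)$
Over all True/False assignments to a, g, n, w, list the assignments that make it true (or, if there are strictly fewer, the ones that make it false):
is false only for:
  a=False, g=False, n=False, w=False;
  a=True, g=False, n=False, w=False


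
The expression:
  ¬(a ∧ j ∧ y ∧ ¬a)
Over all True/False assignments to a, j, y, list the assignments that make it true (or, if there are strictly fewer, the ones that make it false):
is always true.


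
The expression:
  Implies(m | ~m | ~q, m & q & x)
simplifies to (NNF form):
m & q & x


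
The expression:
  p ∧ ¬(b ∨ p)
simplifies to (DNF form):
False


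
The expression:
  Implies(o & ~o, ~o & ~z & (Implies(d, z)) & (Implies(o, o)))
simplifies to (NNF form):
True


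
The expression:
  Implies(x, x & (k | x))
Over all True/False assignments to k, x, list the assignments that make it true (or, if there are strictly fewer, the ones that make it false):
is always true.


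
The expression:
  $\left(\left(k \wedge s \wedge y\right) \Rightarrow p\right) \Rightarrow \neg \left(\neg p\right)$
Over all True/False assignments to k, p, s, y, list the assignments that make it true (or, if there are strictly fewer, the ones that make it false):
is false only for:
  k=False, p=False, s=False, y=False;
  k=False, p=False, s=False, y=True;
  k=False, p=False, s=True, y=False;
  k=False, p=False, s=True, y=True;
  k=True, p=False, s=False, y=False;
  k=True, p=False, s=False, y=True;
  k=True, p=False, s=True, y=False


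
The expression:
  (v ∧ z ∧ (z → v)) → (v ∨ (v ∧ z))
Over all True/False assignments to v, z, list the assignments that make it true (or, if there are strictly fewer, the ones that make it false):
is always true.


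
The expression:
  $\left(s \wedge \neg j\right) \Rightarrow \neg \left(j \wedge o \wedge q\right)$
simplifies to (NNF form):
$\text{True}$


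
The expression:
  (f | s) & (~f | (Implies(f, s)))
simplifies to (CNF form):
s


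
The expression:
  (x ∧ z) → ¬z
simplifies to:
¬x ∨ ¬z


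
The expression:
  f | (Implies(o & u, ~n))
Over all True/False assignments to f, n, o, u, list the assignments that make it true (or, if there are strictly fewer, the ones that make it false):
is false only for:
  f=False, n=True, o=True, u=True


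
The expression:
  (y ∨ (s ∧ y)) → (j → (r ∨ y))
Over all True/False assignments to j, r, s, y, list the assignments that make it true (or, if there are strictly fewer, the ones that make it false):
is always true.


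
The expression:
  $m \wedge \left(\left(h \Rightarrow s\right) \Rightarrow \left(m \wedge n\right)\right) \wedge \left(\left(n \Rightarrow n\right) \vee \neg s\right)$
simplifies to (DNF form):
$\left(m \wedge n\right) \vee \left(h \wedge m \wedge \neg s\right)$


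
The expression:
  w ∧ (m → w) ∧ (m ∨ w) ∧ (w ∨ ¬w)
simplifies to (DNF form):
w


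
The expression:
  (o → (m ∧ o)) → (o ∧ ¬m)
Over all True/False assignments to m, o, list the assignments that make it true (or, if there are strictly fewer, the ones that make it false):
is true only for:
  m=False, o=True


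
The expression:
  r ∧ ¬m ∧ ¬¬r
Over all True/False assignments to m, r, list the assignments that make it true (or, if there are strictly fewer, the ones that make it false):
is true only for:
  m=False, r=True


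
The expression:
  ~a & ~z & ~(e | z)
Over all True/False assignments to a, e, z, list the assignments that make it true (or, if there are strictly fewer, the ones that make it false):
is true only for:
  a=False, e=False, z=False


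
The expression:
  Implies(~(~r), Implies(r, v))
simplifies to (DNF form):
v | ~r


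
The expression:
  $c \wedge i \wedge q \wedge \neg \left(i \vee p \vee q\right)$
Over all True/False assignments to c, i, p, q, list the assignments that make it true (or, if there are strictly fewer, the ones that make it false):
is never true.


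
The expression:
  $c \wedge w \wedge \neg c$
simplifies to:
$\text{False}$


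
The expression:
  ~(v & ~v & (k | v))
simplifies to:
True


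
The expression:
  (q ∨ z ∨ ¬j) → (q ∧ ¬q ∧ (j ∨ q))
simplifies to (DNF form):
j ∧ ¬q ∧ ¬z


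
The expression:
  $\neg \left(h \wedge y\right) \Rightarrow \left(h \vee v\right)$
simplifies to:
$h \vee v$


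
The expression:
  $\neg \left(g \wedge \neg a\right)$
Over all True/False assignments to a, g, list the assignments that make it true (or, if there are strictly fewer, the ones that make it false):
is false only for:
  a=False, g=True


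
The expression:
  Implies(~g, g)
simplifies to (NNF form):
g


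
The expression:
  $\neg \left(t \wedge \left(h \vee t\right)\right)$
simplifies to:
$\neg t$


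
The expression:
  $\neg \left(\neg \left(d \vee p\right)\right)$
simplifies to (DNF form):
$d \vee p$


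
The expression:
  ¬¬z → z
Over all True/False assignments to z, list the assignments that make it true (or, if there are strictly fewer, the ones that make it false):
is always true.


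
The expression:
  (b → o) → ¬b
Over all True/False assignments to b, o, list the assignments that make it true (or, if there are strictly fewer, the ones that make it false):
is false only for:
  b=True, o=True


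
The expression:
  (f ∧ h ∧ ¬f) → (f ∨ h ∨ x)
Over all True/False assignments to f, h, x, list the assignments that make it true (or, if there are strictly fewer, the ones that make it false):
is always true.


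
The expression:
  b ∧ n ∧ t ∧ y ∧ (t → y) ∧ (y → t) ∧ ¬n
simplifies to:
False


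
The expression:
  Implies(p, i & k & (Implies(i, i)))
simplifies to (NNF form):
~p | (i & k)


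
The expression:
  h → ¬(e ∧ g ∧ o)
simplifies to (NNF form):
¬e ∨ ¬g ∨ ¬h ∨ ¬o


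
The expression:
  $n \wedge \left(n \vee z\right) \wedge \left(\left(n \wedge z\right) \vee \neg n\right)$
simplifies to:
$n \wedge z$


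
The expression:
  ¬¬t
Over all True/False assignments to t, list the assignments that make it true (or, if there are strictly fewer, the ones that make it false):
is true only for:
  t=True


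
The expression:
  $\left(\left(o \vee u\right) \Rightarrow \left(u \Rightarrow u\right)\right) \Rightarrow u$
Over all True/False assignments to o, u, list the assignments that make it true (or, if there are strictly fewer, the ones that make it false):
is true only for:
  o=False, u=True;
  o=True, u=True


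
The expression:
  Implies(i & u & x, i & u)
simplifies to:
True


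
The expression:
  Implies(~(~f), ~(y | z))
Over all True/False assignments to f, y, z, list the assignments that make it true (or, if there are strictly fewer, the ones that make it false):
is false only for:
  f=True, y=False, z=True;
  f=True, y=True, z=False;
  f=True, y=True, z=True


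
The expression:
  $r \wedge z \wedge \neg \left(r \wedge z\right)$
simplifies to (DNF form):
$\text{False}$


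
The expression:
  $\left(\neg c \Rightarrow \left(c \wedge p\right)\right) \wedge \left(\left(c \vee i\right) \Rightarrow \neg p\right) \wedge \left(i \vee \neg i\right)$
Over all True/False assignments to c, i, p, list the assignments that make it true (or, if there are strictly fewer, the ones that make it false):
is true only for:
  c=True, i=False, p=False;
  c=True, i=True, p=False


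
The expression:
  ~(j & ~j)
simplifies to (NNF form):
True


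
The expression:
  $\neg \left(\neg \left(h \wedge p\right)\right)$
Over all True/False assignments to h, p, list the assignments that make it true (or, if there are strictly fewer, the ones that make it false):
is true only for:
  h=True, p=True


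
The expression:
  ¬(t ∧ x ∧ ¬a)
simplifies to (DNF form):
a ∨ ¬t ∨ ¬x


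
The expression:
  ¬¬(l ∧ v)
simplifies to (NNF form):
l ∧ v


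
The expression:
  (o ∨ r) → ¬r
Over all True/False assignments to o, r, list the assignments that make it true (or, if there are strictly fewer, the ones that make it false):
is true only for:
  o=False, r=False;
  o=True, r=False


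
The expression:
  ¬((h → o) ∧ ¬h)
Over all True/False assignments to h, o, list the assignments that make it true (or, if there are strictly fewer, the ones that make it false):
is true only for:
  h=True, o=False;
  h=True, o=True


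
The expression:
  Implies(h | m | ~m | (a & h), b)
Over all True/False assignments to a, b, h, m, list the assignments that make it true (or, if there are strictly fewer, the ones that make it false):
is true only for:
  a=False, b=True, h=False, m=False;
  a=False, b=True, h=False, m=True;
  a=False, b=True, h=True, m=False;
  a=False, b=True, h=True, m=True;
  a=True, b=True, h=False, m=False;
  a=True, b=True, h=False, m=True;
  a=True, b=True, h=True, m=False;
  a=True, b=True, h=True, m=True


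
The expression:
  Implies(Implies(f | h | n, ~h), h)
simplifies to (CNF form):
h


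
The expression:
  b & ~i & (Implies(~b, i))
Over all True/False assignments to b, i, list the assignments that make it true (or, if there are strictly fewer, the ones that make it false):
is true only for:
  b=True, i=False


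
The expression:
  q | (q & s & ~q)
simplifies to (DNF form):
q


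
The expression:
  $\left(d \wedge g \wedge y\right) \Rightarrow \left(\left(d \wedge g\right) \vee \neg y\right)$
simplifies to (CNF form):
$\text{True}$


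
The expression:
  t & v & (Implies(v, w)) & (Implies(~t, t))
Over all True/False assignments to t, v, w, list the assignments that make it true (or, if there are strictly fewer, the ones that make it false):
is true only for:
  t=True, v=True, w=True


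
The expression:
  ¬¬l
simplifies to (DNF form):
l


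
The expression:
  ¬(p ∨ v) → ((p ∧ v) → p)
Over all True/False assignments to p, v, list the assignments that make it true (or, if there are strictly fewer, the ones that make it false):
is always true.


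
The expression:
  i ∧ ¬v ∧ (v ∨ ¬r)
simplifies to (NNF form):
i ∧ ¬r ∧ ¬v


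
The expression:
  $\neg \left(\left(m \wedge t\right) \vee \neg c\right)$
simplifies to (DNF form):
$\left(c \wedge \neg m\right) \vee \left(c \wedge \neg t\right)$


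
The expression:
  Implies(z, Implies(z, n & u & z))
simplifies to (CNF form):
(n | ~z) & (u | ~z)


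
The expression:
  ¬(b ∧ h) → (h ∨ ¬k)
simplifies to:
h ∨ ¬k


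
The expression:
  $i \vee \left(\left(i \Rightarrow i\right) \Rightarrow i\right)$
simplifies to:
$i$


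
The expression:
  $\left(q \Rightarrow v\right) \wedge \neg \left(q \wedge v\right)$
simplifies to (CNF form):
$\neg q$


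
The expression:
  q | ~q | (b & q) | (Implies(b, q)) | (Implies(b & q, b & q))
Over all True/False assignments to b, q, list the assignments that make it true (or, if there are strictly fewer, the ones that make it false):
is always true.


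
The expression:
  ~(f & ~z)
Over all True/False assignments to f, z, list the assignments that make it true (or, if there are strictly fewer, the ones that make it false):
is false only for:
  f=True, z=False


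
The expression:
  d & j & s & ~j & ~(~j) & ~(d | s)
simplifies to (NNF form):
False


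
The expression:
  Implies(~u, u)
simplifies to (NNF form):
u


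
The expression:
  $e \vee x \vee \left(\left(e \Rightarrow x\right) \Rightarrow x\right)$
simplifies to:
$e \vee x$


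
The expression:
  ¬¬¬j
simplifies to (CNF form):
¬j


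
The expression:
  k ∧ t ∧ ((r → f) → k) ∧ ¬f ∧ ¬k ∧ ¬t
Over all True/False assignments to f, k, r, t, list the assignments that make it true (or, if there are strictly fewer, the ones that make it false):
is never true.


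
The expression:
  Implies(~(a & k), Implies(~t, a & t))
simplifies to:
t | (a & k)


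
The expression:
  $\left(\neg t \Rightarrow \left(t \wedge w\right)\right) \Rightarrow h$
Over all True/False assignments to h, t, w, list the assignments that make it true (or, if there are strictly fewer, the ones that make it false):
is false only for:
  h=False, t=True, w=False;
  h=False, t=True, w=True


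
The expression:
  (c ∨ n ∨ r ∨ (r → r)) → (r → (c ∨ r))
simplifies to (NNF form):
True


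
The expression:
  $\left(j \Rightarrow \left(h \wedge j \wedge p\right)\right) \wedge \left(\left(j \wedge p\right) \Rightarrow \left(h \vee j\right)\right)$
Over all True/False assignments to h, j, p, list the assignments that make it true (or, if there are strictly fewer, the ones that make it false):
is false only for:
  h=False, j=True, p=False;
  h=False, j=True, p=True;
  h=True, j=True, p=False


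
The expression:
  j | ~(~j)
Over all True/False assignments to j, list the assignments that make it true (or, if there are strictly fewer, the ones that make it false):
is true only for:
  j=True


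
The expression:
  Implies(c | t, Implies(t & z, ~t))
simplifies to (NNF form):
~t | ~z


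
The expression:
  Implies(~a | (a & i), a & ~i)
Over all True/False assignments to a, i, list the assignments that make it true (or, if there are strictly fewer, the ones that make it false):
is true only for:
  a=True, i=False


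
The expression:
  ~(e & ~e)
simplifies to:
True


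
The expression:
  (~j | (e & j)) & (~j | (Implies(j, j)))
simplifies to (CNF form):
e | ~j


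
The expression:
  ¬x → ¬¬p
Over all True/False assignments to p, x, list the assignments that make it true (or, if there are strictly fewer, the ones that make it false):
is false only for:
  p=False, x=False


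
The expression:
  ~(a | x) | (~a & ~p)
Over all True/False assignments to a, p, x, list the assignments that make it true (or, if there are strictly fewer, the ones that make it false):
is true only for:
  a=False, p=False, x=False;
  a=False, p=False, x=True;
  a=False, p=True, x=False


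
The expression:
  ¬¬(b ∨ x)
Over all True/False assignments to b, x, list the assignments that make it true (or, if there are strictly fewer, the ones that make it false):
is false only for:
  b=False, x=False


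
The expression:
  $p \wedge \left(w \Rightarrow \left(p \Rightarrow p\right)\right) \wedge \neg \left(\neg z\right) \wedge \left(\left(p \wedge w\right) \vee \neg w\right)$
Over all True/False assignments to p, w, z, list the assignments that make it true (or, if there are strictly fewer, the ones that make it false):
is true only for:
  p=True, w=False, z=True;
  p=True, w=True, z=True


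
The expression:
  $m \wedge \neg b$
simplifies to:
$m \wedge \neg b$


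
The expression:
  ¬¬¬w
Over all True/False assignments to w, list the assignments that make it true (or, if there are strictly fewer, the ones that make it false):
is true only for:
  w=False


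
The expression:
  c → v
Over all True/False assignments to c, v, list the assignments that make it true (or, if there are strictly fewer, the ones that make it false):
is false only for:
  c=True, v=False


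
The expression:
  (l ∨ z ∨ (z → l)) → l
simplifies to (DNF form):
l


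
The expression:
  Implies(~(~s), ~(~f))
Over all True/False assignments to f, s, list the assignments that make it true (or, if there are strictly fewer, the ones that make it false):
is false only for:
  f=False, s=True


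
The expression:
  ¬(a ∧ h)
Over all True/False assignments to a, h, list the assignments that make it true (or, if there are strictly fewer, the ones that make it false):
is false only for:
  a=True, h=True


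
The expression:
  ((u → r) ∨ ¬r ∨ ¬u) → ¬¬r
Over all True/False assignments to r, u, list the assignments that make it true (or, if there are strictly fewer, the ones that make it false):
is true only for:
  r=True, u=False;
  r=True, u=True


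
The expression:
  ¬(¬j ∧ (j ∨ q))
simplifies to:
j ∨ ¬q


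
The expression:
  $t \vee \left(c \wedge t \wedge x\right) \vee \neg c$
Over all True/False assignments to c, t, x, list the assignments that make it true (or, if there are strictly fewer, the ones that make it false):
is false only for:
  c=True, t=False, x=False;
  c=True, t=False, x=True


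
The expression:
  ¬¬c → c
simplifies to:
True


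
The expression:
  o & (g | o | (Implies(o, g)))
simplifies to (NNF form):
o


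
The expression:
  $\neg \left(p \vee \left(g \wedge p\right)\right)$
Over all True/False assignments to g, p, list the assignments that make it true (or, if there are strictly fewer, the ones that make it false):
is true only for:
  g=False, p=False;
  g=True, p=False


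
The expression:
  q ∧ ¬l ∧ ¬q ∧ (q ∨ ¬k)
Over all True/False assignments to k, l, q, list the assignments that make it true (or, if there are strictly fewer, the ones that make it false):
is never true.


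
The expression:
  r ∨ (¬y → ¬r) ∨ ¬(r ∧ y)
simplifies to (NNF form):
True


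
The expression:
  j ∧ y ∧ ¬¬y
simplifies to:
j ∧ y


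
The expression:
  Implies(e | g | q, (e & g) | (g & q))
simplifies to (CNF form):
(g | ~e) & (g | ~q) & (e | q | ~g)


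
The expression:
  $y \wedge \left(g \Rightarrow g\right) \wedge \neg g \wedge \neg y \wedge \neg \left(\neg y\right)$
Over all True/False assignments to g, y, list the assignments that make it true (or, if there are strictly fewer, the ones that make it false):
is never true.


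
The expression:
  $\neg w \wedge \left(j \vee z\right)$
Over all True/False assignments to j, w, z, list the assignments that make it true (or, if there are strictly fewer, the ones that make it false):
is true only for:
  j=False, w=False, z=True;
  j=True, w=False, z=False;
  j=True, w=False, z=True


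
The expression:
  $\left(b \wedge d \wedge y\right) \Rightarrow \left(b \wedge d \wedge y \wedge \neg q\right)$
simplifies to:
$\neg b \vee \neg d \vee \neg q \vee \neg y$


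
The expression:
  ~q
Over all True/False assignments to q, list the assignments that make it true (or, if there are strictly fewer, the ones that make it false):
is true only for:
  q=False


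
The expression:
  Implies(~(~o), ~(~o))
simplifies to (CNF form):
True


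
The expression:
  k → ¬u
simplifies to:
¬k ∨ ¬u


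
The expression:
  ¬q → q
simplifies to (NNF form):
q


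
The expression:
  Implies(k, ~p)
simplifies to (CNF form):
~k | ~p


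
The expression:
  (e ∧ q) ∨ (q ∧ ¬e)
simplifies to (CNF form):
q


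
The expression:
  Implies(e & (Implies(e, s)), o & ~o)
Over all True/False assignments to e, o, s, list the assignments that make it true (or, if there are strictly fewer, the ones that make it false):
is false only for:
  e=True, o=False, s=True;
  e=True, o=True, s=True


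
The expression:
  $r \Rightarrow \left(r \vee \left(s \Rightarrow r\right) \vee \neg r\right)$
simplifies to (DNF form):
$\text{True}$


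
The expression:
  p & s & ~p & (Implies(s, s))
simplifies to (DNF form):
False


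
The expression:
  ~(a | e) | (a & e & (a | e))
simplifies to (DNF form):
(a & e) | (~a & ~e)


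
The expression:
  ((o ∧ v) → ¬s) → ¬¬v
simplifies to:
v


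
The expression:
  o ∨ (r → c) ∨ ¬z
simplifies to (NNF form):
c ∨ o ∨ ¬r ∨ ¬z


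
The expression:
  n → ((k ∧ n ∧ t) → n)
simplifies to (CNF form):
True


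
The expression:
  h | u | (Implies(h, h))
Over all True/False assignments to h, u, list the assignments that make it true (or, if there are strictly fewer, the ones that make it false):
is always true.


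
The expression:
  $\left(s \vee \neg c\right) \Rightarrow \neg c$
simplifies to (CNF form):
$\neg c \vee \neg s$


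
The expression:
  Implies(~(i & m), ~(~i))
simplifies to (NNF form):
i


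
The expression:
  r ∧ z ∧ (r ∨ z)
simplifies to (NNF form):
r ∧ z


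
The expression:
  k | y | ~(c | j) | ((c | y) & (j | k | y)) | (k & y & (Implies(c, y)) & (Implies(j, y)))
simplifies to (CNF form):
(c | k | y | ~j) & (j | k | y | ~c)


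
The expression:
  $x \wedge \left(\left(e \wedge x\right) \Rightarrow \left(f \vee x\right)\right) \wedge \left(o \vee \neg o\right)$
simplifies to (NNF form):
$x$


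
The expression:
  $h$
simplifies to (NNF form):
$h$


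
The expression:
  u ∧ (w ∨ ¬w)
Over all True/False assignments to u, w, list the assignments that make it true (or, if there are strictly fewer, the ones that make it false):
is true only for:
  u=True, w=False;
  u=True, w=True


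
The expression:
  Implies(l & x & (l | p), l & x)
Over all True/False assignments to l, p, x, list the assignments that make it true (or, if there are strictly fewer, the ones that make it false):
is always true.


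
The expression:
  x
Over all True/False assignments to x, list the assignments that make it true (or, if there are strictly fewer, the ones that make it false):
is true only for:
  x=True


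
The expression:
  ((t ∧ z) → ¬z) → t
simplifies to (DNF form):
t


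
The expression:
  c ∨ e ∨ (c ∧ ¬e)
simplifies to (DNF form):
c ∨ e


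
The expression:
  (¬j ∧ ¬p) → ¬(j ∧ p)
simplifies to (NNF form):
True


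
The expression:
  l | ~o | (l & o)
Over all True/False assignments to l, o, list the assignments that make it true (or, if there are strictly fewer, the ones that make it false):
is false only for:
  l=False, o=True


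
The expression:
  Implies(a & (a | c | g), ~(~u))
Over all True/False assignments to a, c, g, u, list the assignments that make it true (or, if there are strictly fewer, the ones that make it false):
is false only for:
  a=True, c=False, g=False, u=False;
  a=True, c=False, g=True, u=False;
  a=True, c=True, g=False, u=False;
  a=True, c=True, g=True, u=False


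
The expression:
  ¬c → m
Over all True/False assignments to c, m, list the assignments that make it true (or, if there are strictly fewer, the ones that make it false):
is false only for:
  c=False, m=False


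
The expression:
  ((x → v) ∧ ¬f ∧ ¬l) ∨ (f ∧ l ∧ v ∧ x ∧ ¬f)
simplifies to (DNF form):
(v ∧ ¬f ∧ ¬l) ∨ (¬f ∧ ¬l ∧ ¬x)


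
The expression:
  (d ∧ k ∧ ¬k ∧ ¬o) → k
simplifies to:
True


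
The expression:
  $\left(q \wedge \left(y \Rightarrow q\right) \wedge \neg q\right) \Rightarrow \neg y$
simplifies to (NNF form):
$\text{True}$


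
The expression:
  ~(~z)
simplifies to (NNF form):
z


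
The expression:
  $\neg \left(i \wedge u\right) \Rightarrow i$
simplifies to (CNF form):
$i$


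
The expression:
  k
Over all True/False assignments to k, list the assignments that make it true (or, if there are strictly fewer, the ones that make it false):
is true only for:
  k=True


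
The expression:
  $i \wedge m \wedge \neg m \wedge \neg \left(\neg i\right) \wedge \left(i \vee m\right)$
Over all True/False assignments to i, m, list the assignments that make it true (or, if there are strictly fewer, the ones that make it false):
is never true.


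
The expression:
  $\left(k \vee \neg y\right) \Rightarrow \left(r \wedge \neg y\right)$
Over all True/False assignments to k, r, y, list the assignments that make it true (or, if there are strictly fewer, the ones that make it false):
is true only for:
  k=False, r=False, y=True;
  k=False, r=True, y=False;
  k=False, r=True, y=True;
  k=True, r=True, y=False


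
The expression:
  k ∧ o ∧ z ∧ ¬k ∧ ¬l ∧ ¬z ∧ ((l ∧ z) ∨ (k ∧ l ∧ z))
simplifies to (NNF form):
False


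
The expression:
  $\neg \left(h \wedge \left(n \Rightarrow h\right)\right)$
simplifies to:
$\neg h$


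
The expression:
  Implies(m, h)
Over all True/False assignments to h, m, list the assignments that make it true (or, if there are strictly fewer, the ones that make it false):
is false only for:
  h=False, m=True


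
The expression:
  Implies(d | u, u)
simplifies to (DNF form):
u | ~d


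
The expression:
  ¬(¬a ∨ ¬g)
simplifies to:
a ∧ g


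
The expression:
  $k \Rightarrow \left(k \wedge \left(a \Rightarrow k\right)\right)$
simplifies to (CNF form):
$\text{True}$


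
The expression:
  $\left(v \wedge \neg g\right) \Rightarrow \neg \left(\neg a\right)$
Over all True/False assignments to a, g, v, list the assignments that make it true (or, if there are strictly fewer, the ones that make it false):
is false only for:
  a=False, g=False, v=True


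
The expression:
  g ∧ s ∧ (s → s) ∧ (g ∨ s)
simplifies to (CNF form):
g ∧ s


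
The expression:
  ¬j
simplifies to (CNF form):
¬j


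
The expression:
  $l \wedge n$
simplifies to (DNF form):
$l \wedge n$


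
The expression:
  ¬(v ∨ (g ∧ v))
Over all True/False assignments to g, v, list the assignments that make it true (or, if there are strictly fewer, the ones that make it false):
is true only for:
  g=False, v=False;
  g=True, v=False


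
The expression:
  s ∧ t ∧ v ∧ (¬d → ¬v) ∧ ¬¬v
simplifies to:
d ∧ s ∧ t ∧ v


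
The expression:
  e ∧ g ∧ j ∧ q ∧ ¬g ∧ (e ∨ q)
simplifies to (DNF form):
False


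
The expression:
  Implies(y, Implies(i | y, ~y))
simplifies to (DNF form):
~y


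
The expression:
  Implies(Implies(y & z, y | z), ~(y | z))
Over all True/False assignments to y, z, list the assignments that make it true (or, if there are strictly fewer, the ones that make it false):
is true only for:
  y=False, z=False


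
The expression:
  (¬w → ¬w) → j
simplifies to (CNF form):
j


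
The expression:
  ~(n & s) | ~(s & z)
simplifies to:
~n | ~s | ~z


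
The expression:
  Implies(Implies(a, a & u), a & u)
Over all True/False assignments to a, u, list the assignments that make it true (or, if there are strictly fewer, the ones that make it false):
is true only for:
  a=True, u=False;
  a=True, u=True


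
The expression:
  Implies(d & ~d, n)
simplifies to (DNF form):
True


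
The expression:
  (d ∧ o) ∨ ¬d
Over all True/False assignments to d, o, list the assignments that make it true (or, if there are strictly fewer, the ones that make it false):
is false only for:
  d=True, o=False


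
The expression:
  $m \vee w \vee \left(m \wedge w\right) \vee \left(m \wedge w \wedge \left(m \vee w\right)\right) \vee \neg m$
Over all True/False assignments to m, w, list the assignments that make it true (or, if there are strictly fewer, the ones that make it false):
is always true.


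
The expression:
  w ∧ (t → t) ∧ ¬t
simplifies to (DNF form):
w ∧ ¬t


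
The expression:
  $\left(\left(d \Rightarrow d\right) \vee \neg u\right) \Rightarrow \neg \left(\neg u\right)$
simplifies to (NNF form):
$u$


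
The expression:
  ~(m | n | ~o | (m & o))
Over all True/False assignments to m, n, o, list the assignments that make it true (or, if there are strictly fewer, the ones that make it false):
is true only for:
  m=False, n=False, o=True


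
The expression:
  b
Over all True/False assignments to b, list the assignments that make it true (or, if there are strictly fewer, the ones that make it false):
is true only for:
  b=True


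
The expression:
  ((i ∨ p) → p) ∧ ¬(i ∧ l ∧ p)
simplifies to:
(p ∧ ¬l) ∨ ¬i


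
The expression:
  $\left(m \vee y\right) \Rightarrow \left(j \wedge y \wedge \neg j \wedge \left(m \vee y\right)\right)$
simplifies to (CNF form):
$\neg m \wedge \neg y$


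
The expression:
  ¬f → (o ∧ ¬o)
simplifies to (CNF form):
f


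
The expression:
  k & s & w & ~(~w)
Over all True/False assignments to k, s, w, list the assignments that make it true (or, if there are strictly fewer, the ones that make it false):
is true only for:
  k=True, s=True, w=True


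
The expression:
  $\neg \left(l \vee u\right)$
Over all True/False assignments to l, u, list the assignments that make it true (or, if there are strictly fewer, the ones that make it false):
is true only for:
  l=False, u=False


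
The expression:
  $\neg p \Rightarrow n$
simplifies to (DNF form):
$n \vee p$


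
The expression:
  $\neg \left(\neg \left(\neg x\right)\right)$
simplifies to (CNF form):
$\neg x$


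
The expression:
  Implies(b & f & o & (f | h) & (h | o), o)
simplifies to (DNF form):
True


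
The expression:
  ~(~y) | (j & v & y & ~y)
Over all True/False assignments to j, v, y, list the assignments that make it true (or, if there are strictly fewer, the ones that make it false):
is true only for:
  j=False, v=False, y=True;
  j=False, v=True, y=True;
  j=True, v=False, y=True;
  j=True, v=True, y=True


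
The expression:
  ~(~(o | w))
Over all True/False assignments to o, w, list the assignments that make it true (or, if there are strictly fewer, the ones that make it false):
is false only for:
  o=False, w=False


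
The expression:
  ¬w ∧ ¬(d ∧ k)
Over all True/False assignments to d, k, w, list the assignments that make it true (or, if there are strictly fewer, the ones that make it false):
is true only for:
  d=False, k=False, w=False;
  d=False, k=True, w=False;
  d=True, k=False, w=False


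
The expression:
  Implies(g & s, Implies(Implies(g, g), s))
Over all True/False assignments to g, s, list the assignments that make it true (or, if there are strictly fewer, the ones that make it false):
is always true.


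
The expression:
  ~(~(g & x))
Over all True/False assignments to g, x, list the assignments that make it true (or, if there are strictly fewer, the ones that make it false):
is true only for:
  g=True, x=True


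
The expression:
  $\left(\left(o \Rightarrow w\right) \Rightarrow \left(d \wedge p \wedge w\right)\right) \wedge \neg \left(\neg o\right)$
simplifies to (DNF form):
$\left(o \wedge \neg w\right) \vee \left(d \wedge o \wedge p\right)$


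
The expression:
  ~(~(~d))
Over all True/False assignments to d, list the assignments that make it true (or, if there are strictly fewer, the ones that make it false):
is true only for:
  d=False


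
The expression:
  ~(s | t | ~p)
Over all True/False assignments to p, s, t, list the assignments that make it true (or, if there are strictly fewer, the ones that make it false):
is true only for:
  p=True, s=False, t=False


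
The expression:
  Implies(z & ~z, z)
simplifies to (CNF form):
True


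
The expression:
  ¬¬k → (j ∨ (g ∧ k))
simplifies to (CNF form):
g ∨ j ∨ ¬k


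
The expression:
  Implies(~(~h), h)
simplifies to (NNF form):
True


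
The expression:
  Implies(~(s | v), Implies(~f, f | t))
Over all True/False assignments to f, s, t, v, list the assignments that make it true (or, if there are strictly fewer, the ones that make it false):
is false only for:
  f=False, s=False, t=False, v=False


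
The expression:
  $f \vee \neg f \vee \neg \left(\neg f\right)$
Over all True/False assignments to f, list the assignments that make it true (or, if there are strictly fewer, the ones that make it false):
is always true.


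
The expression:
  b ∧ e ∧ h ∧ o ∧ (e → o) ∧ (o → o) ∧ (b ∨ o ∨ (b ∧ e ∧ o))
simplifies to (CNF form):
b ∧ e ∧ h ∧ o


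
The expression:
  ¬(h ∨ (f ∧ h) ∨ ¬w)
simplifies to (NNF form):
w ∧ ¬h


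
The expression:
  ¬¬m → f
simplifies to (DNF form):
f ∨ ¬m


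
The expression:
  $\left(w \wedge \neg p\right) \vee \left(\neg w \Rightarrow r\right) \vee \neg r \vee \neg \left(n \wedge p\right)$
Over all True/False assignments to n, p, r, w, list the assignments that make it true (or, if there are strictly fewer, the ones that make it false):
is always true.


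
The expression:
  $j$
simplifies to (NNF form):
$j$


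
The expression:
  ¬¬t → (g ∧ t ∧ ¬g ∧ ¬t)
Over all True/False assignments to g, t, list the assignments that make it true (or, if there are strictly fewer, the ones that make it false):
is true only for:
  g=False, t=False;
  g=True, t=False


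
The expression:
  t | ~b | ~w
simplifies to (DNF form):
t | ~b | ~w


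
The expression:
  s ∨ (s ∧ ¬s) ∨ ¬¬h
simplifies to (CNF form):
h ∨ s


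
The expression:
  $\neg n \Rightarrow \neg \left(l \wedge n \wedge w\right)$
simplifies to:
$\text{True}$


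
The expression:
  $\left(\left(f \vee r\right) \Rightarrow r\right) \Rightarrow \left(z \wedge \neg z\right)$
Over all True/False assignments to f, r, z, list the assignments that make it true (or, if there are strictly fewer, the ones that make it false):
is true only for:
  f=True, r=False, z=False;
  f=True, r=False, z=True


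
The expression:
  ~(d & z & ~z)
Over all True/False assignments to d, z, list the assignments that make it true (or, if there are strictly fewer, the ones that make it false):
is always true.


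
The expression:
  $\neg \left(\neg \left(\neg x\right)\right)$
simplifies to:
$\neg x$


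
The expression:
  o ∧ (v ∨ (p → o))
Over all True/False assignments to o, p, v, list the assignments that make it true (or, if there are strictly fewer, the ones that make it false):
is true only for:
  o=True, p=False, v=False;
  o=True, p=False, v=True;
  o=True, p=True, v=False;
  o=True, p=True, v=True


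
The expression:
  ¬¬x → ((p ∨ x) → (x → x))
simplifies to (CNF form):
True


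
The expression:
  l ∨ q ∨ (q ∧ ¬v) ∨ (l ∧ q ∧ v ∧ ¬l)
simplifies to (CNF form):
l ∨ q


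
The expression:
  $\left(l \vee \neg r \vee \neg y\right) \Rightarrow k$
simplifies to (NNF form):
$k \vee \left(r \wedge y \wedge \neg l\right)$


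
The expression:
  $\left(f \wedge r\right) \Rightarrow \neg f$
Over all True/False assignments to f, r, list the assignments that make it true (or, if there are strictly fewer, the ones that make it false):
is false only for:
  f=True, r=True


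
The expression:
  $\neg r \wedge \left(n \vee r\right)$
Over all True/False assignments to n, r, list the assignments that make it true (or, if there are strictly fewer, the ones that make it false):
is true only for:
  n=True, r=False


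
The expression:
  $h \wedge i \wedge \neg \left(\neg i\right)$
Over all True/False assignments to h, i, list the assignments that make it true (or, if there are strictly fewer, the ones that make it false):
is true only for:
  h=True, i=True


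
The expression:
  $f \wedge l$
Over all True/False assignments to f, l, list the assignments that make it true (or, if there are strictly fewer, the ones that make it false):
is true only for:
  f=True, l=True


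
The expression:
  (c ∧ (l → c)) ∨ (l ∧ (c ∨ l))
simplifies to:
c ∨ l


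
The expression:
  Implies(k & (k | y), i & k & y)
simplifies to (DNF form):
~k | (i & y)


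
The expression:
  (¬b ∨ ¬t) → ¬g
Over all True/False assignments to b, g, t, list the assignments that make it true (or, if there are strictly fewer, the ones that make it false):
is false only for:
  b=False, g=True, t=False;
  b=False, g=True, t=True;
  b=True, g=True, t=False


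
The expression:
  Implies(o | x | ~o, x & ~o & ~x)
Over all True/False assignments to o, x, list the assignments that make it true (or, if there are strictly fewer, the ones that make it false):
is never true.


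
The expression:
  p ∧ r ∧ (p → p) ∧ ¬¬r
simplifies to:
p ∧ r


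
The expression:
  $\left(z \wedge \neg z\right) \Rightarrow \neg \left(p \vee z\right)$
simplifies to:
$\text{True}$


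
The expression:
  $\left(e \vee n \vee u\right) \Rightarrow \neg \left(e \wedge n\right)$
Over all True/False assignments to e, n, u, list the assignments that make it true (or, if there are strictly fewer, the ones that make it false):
is false only for:
  e=True, n=True, u=False;
  e=True, n=True, u=True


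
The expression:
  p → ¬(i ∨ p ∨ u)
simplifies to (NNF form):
¬p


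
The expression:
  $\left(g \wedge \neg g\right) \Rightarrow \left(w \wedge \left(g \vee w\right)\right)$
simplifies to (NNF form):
$\text{True}$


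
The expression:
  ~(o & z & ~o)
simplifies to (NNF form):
True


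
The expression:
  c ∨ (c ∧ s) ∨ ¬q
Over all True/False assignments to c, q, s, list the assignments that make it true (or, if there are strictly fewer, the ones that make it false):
is false only for:
  c=False, q=True, s=False;
  c=False, q=True, s=True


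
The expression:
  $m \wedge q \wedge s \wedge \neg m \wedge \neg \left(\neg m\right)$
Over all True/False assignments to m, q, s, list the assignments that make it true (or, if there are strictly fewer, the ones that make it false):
is never true.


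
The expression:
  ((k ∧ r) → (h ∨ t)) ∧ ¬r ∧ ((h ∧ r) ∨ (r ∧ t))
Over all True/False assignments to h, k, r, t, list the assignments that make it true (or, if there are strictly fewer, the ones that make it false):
is never true.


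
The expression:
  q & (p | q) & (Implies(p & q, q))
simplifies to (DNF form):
q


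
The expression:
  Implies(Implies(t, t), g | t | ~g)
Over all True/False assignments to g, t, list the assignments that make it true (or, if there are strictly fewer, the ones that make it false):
is always true.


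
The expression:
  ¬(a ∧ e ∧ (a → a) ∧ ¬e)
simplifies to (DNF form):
True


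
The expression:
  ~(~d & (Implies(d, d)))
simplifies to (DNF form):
d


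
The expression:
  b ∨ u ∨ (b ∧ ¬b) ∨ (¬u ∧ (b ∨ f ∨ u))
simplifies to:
b ∨ f ∨ u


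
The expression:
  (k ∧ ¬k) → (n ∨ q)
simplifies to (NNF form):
True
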